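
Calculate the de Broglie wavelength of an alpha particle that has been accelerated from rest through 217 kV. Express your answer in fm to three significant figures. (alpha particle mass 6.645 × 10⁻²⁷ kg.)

λ = 21.8 fm

KE = 2eV = 2 × 1.602 × 10⁻¹⁹ × 2.170 × 10⁵ = 6.953 × 10⁻¹⁴ J.
p = √(2mKE) = √(2 × 6.645 × 10⁻²⁷ × 6.953 × 10⁻¹⁴) = 3.040 × 10⁻²⁰ kg·m/s.
λ = h/p = 6.626 × 10⁻³⁴ / 3.040 × 10⁻²⁰ = 2.18 × 10⁻¹⁴ m = 21.8 fm.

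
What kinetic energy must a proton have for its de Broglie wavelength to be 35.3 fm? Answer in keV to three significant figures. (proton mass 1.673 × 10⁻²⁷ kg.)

p = h/λ = 6.626 × 10⁻³⁴ / 3.530 × 10⁻¹⁴ = 1.877 × 10⁻²⁰ kg·m/s.
KE = p²/(2m) = (1.877 × 10⁻²⁰)² / (2 × 1.673 × 10⁻²⁷) = 1.053 × 10⁻¹³ J = 657 keV.

KE = 657 keV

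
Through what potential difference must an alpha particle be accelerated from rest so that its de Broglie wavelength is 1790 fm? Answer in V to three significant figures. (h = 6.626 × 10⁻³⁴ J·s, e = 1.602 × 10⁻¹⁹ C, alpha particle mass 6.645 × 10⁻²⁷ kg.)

p = h/λ = 6.626 × 10⁻³⁴ / 1.790 × 10⁻¹² = 3.702 × 10⁻²² kg·m/s.
KE = p²/(2m) = 1.031 × 10⁻¹⁷ J.
V = KE/2e = 1.031 × 10⁻¹⁷ / (2 × 1.602 × 10⁻¹⁹) = 32.2 V.

V = 32.2 V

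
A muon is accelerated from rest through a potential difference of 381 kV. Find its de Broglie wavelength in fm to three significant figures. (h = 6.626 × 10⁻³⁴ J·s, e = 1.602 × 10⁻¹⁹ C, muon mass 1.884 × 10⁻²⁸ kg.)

KE = eV = 1.602 × 10⁻¹⁹ × 3.810 × 10⁵ = 6.104 × 10⁻¹⁴ J.
p = √(2mKE) = √(2 × 1.884 × 10⁻²⁸ × 6.104 × 10⁻¹⁴) = 4.796 × 10⁻²¹ kg·m/s.
λ = h/p = 6.626 × 10⁻³⁴ / 4.796 × 10⁻²¹ = 1.38 × 10⁻¹³ m = 138 fm.

λ = 138 fm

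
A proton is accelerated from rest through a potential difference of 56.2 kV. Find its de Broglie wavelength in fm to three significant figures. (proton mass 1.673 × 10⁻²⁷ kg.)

λ = 121 fm

KE = eV = 1.602 × 10⁻¹⁹ × 5.620 × 10⁴ = 9.003 × 10⁻¹⁵ J.
p = √(2mKE) = √(2 × 1.673 × 10⁻²⁷ × 9.003 × 10⁻¹⁵) = 5.489 × 10⁻²¹ kg·m/s.
λ = h/p = 6.626 × 10⁻³⁴ / 5.489 × 10⁻²¹ = 1.21 × 10⁻¹³ m = 121 fm.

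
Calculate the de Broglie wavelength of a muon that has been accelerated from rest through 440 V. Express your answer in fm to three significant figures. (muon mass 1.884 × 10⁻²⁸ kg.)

KE = eV = 1.602 × 10⁻¹⁹ × 440.0 = 7.049 × 10⁻¹⁷ J.
p = √(2mKE) = √(2 × 1.884 × 10⁻²⁸ × 7.049 × 10⁻¹⁷) = 1.630 × 10⁻²² kg·m/s.
λ = h/p = 6.626 × 10⁻³⁴ / 1.630 × 10⁻²² = 4.07 × 10⁻¹² m = 4070 fm.

λ = 4070 fm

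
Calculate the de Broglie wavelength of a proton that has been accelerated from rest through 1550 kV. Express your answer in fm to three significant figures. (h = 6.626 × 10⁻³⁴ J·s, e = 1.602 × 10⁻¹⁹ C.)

KE = eV = 1.602 × 10⁻¹⁹ × 1.550 × 10⁶ = 2.483 × 10⁻¹³ J.
p = √(2mKE) = √(2 × 1.673 × 10⁻²⁷ × 2.483 × 10⁻¹³) = 2.882 × 10⁻²⁰ kg·m/s.
λ = h/p = 6.626 × 10⁻³⁴ / 2.882 × 10⁻²⁰ = 2.30 × 10⁻¹⁴ m = 23.0 fm.

λ = 23.0 fm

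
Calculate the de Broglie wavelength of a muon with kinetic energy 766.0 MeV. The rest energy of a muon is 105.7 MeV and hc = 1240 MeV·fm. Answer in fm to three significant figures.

Total energy E = KE + m₀c² = 766.0 + 105.7 = 871.7 MeV.
(pc)² = E² − (m₀c²)² = (871.7)² − (105.7)² = 7.487 × 10⁵ MeV², so pc = 865.3 MeV.
λ = hc/(pc) = 1240 MeV·fm / 865.3 MeV = 1.43 fm.

λ = 1.43 fm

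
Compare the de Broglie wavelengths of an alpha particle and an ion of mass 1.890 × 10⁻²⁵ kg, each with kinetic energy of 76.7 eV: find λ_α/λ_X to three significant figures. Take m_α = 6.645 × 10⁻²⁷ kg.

At fixed KE, p = √(2mKE) so λ = h/p ∝ 1/√m.
λ_α/λ_X = √(m_X/m_α) = √(1.890 × 10⁻²⁵/6.645 × 10⁻²⁷) = √(28.44) = 5.33.

λ_α/λ_X = 5.33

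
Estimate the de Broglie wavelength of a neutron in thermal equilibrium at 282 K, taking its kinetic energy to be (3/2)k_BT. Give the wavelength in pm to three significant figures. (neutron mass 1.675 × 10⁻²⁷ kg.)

KE = (3/2)k_BT = 1.5 × 1.381 × 10⁻²³ × 282 = 5.842 × 10⁻²¹ J.
p = √(2mKE) = √(2 × 1.675 × 10⁻²⁷ × 5.842 × 10⁻²¹) = 4.424 × 10⁻²⁴ kg·m/s.
λ = h/p = 1.50 × 10⁻¹⁰ m = 150 pm.

λ = 150 pm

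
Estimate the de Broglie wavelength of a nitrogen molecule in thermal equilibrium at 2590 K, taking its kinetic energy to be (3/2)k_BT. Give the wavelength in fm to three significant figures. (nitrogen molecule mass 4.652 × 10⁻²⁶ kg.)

λ = 9380 fm

KE = (3/2)k_BT = 1.5 × 1.381 × 10⁻²³ × 2590 = 5.365 × 10⁻²⁰ J.
p = √(2mKE) = √(2 × 4.652 × 10⁻²⁶ × 5.365 × 10⁻²⁰) = 7.065 × 10⁻²³ kg·m/s.
λ = h/p = 9.38 × 10⁻¹² m = 9380 fm.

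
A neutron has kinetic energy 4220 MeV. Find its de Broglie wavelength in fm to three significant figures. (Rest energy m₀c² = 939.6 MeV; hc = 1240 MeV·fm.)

Total energy E = KE + m₀c² = 4220 + 939.6 = 5159.6 MeV.
(pc)² = E² − (m₀c²)² = (5159.6)² − (939.6)² = 2.574 × 10⁷ MeV², so pc = 5073 MeV.
λ = hc/(pc) = 1240 MeV·fm / 5073 MeV = 0.244 fm.

λ = 0.244 fm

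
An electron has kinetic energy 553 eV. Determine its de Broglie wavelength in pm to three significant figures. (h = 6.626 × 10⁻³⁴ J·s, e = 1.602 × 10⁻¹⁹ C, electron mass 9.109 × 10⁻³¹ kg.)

KE = 553 eV = 8.859 × 10⁻¹⁷ J.
p = √(2mKE) = √(2 × 9.109 × 10⁻³¹ × 8.859 × 10⁻¹⁷) = 1.270 × 10⁻²³ kg·m/s.
λ = h/p = 6.626 × 10⁻³⁴ / 1.270 × 10⁻²³ = 5.22 × 10⁻¹¹ m = 52.2 pm.

λ = 52.2 pm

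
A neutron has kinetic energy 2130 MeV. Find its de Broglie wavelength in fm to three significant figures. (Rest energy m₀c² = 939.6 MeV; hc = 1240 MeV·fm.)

λ = 0.424 fm

Total energy E = KE + m₀c² = 2130 + 939.6 = 3069.6 MeV.
(pc)² = E² − (m₀c²)² = (3069.6)² − (939.6)² = 8.540 × 10⁶ MeV², so pc = 2922 MeV.
λ = hc/(pc) = 1240 MeV·fm / 2922 MeV = 0.424 fm.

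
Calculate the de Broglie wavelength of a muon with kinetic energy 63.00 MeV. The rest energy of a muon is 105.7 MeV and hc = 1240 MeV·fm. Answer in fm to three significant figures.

Total energy E = KE + m₀c² = 63.00 + 105.7 = 168.70 MeV.
(pc)² = E² − (m₀c²)² = (168.70)² − (105.7)² = 1.729 × 10⁴ MeV², so pc = 131.5 MeV.
λ = hc/(pc) = 1240 MeV·fm / 131.5 MeV = 9.43 fm.

λ = 9.43 fm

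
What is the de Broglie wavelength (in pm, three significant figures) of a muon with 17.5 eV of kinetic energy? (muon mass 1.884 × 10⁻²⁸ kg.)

KE = 17.5 eV = 2.804 × 10⁻¹⁸ J.
p = √(2mKE) = √(2 × 1.884 × 10⁻²⁸ × 2.804 × 10⁻¹⁸) = 3.250 × 10⁻²³ kg·m/s.
λ = h/p = 6.626 × 10⁻³⁴ / 3.250 × 10⁻²³ = 2.04 × 10⁻¹¹ m = 20.4 pm.

λ = 20.4 pm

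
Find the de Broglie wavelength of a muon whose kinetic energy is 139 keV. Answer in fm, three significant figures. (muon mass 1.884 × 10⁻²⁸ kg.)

KE = 139 keV = 2.227 × 10⁻¹⁴ J.
p = √(2mKE) = √(2 × 1.884 × 10⁻²⁸ × 2.227 × 10⁻¹⁴) = 2.897 × 10⁻²¹ kg·m/s.
λ = h/p = 6.626 × 10⁻³⁴ / 2.897 × 10⁻²¹ = 2.29 × 10⁻¹³ m = 229 fm.

λ = 229 fm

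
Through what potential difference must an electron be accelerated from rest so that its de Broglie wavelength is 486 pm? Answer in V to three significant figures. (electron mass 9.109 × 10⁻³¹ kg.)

p = h/λ = 6.626 × 10⁻³⁴ / 4.860 × 10⁻¹⁰ = 1.363 × 10⁻²⁴ kg·m/s.
KE = p²/(2m) = 1.020 × 10⁻¹⁸ J.
V = KE/e = 1.020 × 10⁻¹⁸ / (1.602 × 10⁻¹⁹) = 6.37 V.

V = 6.37 V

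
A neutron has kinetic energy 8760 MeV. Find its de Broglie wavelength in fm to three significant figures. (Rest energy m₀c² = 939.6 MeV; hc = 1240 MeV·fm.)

Total energy E = KE + m₀c² = 8760 + 939.6 = 9699.6 MeV.
(pc)² = E² − (m₀c²)² = (9699.6)² − (939.6)² = 9.320 × 10⁷ MeV², so pc = 9654 MeV.
λ = hc/(pc) = 1240 MeV·fm / 9654 MeV = 0.128 fm.

λ = 0.128 fm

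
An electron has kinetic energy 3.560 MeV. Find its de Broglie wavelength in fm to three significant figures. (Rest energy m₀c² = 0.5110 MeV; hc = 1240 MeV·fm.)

Total energy E = KE + m₀c² = 3.560 + 0.5110 = 4.0710 MeV.
(pc)² = E² − (m₀c²)² = (4.0710)² − (0.5110)² = 16.31 MeV², so pc = 4.039 MeV.
λ = hc/(pc) = 1240 MeV·fm / 4.039 MeV = 307 fm.

λ = 307 fm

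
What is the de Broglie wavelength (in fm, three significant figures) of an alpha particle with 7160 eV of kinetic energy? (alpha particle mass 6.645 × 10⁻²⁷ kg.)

λ = 170 fm

KE = 7160 eV = 1.147 × 10⁻¹⁵ J.
p = √(2mKE) = √(2 × 6.645 × 10⁻²⁷ × 1.147 × 10⁻¹⁵) = 3.904 × 10⁻²¹ kg·m/s.
λ = h/p = 6.626 × 10⁻³⁴ / 3.904 × 10⁻²¹ = 1.70 × 10⁻¹³ m = 170 fm.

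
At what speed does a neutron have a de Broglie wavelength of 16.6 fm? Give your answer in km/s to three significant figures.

p = h/λ = 6.626 × 10⁻³⁴ / 1.660 × 10⁻¹⁴ = 3.992 × 10⁻²⁰ kg·m/s.
v = p/m = 3.992 × 10⁻²⁰ / 1.675 × 10⁻²⁷ = 2.38 × 10⁷ m/s = 2.38 × 10⁴ km/s.

v = 2.38 × 10⁴ km/s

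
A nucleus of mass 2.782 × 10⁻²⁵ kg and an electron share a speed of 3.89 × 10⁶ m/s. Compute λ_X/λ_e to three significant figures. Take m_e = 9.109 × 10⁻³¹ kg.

At fixed v, p = mv so λ = h/(mv) ∝ 1/m.
λ_X/λ_e = m_e/m_X = 9.109 × 10⁻³¹/2.782 × 10⁻²⁵ = 3.27 × 10⁻⁶.

λ_X/λ_e = 3.27 × 10⁻⁶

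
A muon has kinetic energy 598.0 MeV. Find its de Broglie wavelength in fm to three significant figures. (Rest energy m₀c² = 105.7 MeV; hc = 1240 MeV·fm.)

λ = 1.78 fm

Total energy E = KE + m₀c² = 598.0 + 105.7 = 703.7 MeV.
(pc)² = E² − (m₀c²)² = (703.7)² − (105.7)² = 4.840 × 10⁵ MeV², so pc = 695.7 MeV.
λ = hc/(pc) = 1240 MeV·fm / 695.7 MeV = 1.78 fm.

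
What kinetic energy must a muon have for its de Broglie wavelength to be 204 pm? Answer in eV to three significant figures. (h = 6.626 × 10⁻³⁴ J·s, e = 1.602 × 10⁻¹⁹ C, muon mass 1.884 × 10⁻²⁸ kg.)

p = h/λ = 6.626 × 10⁻³⁴ / 2.040 × 10⁻¹⁰ = 3.248 × 10⁻²⁴ kg·m/s.
KE = p²/(2m) = (3.248 × 10⁻²⁴)² / (2 × 1.884 × 10⁻²⁸) = 2.800 × 10⁻²⁰ J = 0.175 eV.

KE = 0.175 eV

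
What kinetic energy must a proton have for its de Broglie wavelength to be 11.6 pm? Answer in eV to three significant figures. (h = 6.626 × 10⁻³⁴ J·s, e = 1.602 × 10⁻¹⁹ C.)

KE = 6.09 eV

p = h/λ = 6.626 × 10⁻³⁴ / 1.160 × 10⁻¹¹ = 5.712 × 10⁻²³ kg·m/s.
KE = p²/(2m) = (5.712 × 10⁻²³)² / (2 × 1.673 × 10⁻²⁷) = 9.751 × 10⁻¹⁹ J = 6.09 eV.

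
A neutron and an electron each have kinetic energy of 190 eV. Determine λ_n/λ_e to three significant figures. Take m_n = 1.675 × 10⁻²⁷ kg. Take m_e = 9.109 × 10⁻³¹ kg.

At fixed KE, p = √(2mKE) so λ = h/p ∝ 1/√m.
λ_n/λ_e = √(m_e/m_n) = √(9.109 × 10⁻³¹/1.675 × 10⁻²⁷) = √(5.438 × 10⁻⁴) = 0.0233.

λ_n/λ_e = 0.0233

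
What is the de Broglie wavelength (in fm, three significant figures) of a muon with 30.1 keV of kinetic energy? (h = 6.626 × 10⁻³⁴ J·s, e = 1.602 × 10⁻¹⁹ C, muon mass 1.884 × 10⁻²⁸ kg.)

λ = 492 fm

KE = 30.1 keV = 4.822 × 10⁻¹⁵ J.
p = √(2mKE) = √(2 × 1.884 × 10⁻²⁸ × 4.822 × 10⁻¹⁵) = 1.348 × 10⁻²¹ kg·m/s.
λ = h/p = 6.626 × 10⁻³⁴ / 1.348 × 10⁻²¹ = 4.92 × 10⁻¹³ m = 492 fm.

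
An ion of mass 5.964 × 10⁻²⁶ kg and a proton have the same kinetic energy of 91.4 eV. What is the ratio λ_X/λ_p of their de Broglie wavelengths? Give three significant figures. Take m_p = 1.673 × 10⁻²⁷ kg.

λ_X/λ_p = 0.167

At fixed KE, p = √(2mKE) so λ = h/p ∝ 1/√m.
λ_X/λ_p = √(m_p/m_X) = √(1.673 × 10⁻²⁷/5.964 × 10⁻²⁶) = √(0.02805) = 0.167.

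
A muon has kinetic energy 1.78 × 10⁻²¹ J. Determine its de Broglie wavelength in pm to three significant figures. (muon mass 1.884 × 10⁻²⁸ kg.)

λ = 809 pm

p = √(2mKE) = √(2 × 1.884 × 10⁻²⁸ × 1.780 × 10⁻²¹) = 8.190 × 10⁻²⁵ kg·m/s.
λ = h/p = 6.626 × 10⁻³⁴ / 8.190 × 10⁻²⁵ = 8.09 × 10⁻¹⁰ m = 809 pm.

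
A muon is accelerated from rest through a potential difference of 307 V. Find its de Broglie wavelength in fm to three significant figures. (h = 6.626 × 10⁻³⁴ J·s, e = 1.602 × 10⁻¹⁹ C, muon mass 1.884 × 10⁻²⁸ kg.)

λ = 4870 fm

KE = eV = 1.602 × 10⁻¹⁹ × 307.0 = 4.918 × 10⁻¹⁷ J.
p = √(2mKE) = √(2 × 1.884 × 10⁻²⁸ × 4.918 × 10⁻¹⁷) = 1.361 × 10⁻²² kg·m/s.
λ = h/p = 6.626 × 10⁻³⁴ / 1.361 × 10⁻²² = 4.87 × 10⁻¹² m = 4870 fm.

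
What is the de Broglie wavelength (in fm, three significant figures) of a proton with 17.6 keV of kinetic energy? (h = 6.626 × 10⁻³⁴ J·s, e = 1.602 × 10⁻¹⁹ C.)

KE = 17.6 keV = 2.820 × 10⁻¹⁵ J.
p = √(2mKE) = √(2 × 1.673 × 10⁻²⁷ × 2.820 × 10⁻¹⁵) = 3.072 × 10⁻²¹ kg·m/s.
λ = h/p = 6.626 × 10⁻³⁴ / 3.072 × 10⁻²¹ = 2.16 × 10⁻¹³ m = 216 fm.

λ = 216 fm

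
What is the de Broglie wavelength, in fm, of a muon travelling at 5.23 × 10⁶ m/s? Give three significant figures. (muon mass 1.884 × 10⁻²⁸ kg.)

λ = 672 fm

p = mv = 1.884 × 10⁻²⁸ × 5.23 × 10⁶ = 9.853 × 10⁻²² kg·m/s.
λ = h/p = 6.626 × 10⁻³⁴ / 9.853 × 10⁻²² = 6.72 × 10⁻¹³ m = 672 fm.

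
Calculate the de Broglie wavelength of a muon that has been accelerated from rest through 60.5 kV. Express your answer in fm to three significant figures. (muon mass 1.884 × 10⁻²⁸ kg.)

λ = 347 fm

KE = eV = 1.602 × 10⁻¹⁹ × 6.050 × 10⁴ = 9.692 × 10⁻¹⁵ J.
p = √(2mKE) = √(2 × 1.884 × 10⁻²⁸ × 9.692 × 10⁻¹⁵) = 1.911 × 10⁻²¹ kg·m/s.
λ = h/p = 6.626 × 10⁻³⁴ / 1.911 × 10⁻²¹ = 3.47 × 10⁻¹³ m = 347 fm.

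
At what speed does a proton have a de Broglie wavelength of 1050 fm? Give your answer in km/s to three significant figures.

v = 377 km/s

p = h/λ = 6.626 × 10⁻³⁴ / 1.050 × 10⁻¹² = 6.310 × 10⁻²² kg·m/s.
v = p/m = 6.310 × 10⁻²² / 1.673 × 10⁻²⁷ = 3.77 × 10⁵ m/s = 377 km/s.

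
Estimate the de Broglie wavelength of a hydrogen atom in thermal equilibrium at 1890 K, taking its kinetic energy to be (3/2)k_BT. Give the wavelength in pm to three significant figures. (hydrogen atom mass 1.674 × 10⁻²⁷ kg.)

KE = (3/2)k_BT = 1.5 × 1.381 × 10⁻²³ × 1890 = 3.915 × 10⁻²⁰ J.
p = √(2mKE) = √(2 × 1.674 × 10⁻²⁷ × 3.915 × 10⁻²⁰) = 1.145 × 10⁻²³ kg·m/s.
λ = h/p = 5.79 × 10⁻¹¹ m = 57.9 pm.

λ = 57.9 pm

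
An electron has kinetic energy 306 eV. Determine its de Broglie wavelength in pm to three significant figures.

λ = 70.1 pm

KE = 306 eV = 4.902 × 10⁻¹⁷ J.
p = √(2mKE) = √(2 × 9.109 × 10⁻³¹ × 4.902 × 10⁻¹⁷) = 9.450 × 10⁻²⁴ kg·m/s.
λ = h/p = 6.626 × 10⁻³⁴ / 9.450 × 10⁻²⁴ = 7.01 × 10⁻¹¹ m = 70.1 pm.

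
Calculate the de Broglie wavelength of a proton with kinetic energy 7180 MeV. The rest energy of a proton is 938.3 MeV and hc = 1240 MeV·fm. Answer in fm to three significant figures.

Total energy E = KE + m₀c² = 7180 + 938.3 = 8118.3 MeV.
(pc)² = E² − (m₀c²)² = (8118.3)² − (938.3)² = 6.503 × 10⁷ MeV², so pc = 8064 MeV.
λ = hc/(pc) = 1240 MeV·fm / 8064 MeV = 0.154 fm.

λ = 0.154 fm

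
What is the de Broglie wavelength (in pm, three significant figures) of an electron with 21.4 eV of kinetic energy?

KE = 21.4 eV = 3.428 × 10⁻¹⁸ J.
p = √(2mKE) = √(2 × 9.109 × 10⁻³¹ × 3.428 × 10⁻¹⁸) = 2.499 × 10⁻²⁴ kg·m/s.
λ = h/p = 6.626 × 10⁻³⁴ / 2.499 × 10⁻²⁴ = 2.65 × 10⁻¹⁰ m = 265 pm.

λ = 265 pm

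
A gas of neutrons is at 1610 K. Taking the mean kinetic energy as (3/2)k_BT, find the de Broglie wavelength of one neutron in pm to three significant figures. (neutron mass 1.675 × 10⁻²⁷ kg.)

KE = (3/2)k_BT = 1.5 × 1.381 × 10⁻²³ × 1610 = 3.335 × 10⁻²⁰ J.
p = √(2mKE) = √(2 × 1.675 × 10⁻²⁷ × 3.335 × 10⁻²⁰) = 1.057 × 10⁻²³ kg·m/s.
λ = h/p = 6.27 × 10⁻¹¹ m = 62.7 pm.

λ = 62.7 pm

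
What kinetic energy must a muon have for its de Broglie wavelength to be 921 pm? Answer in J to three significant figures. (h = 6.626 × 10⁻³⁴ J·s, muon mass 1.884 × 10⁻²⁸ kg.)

KE = 1.37 × 10⁻²¹ J

p = h/λ = 6.626 × 10⁻³⁴ / 9.210 × 10⁻¹⁰ = 7.194 × 10⁻²⁵ kg·m/s.
KE = p²/(2m) = (7.194 × 10⁻²⁵)² / (2 × 1.884 × 10⁻²⁸) = 1.374 × 10⁻²¹ J = 1.37 × 10⁻²¹ J.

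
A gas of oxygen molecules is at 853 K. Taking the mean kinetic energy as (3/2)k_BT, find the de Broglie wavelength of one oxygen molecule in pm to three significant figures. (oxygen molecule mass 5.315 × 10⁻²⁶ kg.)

λ = 15.3 pm

KE = (3/2)k_BT = 1.5 × 1.381 × 10⁻²³ × 853 = 1.767 × 10⁻²⁰ J.
p = √(2mKE) = √(2 × 5.315 × 10⁻²⁶ × 1.767 × 10⁻²⁰) = 4.334 × 10⁻²³ kg·m/s.
λ = h/p = 1.53 × 10⁻¹¹ m = 15.3 pm.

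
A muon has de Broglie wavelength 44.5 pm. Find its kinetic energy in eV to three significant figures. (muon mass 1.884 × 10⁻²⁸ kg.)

KE = 3.67 eV

p = h/λ = 6.626 × 10⁻³⁴ / 4.450 × 10⁻¹¹ = 1.489 × 10⁻²³ kg·m/s.
KE = p²/(2m) = (1.489 × 10⁻²³)² / (2 × 1.884 × 10⁻²⁸) = 5.884 × 10⁻¹⁹ J = 3.67 eV.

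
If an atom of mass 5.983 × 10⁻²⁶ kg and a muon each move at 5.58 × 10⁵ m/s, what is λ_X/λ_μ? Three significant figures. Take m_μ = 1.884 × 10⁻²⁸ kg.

λ_X/λ_μ = 3.15 × 10⁻³

At fixed v, p = mv so λ = h/(mv) ∝ 1/m.
λ_X/λ_μ = m_μ/m_X = 1.884 × 10⁻²⁸/5.983 × 10⁻²⁶ = 3.15 × 10⁻³.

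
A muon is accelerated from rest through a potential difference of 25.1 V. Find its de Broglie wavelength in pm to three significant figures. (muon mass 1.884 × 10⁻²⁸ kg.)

λ = 17.0 pm

KE = eV = 1.602 × 10⁻¹⁹ × 25.10 = 4.021 × 10⁻¹⁸ J.
p = √(2mKE) = √(2 × 1.884 × 10⁻²⁸ × 4.021 × 10⁻¹⁸) = 3.892 × 10⁻²³ kg·m/s.
λ = h/p = 6.626 × 10⁻³⁴ / 3.892 × 10⁻²³ = 1.70 × 10⁻¹¹ m = 17.0 pm.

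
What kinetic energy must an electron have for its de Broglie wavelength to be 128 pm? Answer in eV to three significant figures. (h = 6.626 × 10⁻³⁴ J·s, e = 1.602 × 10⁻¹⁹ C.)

KE = 91.8 eV

p = h/λ = 6.626 × 10⁻³⁴ / 1.280 × 10⁻¹⁰ = 5.177 × 10⁻²⁴ kg·m/s.
KE = p²/(2m) = (5.177 × 10⁻²⁴)² / (2 × 9.109 × 10⁻³¹) = 1.471 × 10⁻¹⁷ J = 91.8 eV.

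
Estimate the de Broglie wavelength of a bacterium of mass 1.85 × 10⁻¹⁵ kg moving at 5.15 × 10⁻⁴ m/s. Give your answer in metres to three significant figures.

p = mv = 1.85 × 10⁻¹⁵ × 5.15 × 10⁻⁴ = 9.528 × 10⁻¹⁹ kg·m/s.
λ = h/p = 6.626 × 10⁻³⁴ / 9.528 × 10⁻¹⁹ = 6.95 × 10⁻¹⁶ m.

λ = 6.95 × 10⁻¹⁶ m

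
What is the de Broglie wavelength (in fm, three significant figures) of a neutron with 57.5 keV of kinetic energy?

KE = 57.5 keV = 9.211 × 10⁻¹⁵ J.
p = √(2mKE) = √(2 × 1.675 × 10⁻²⁷ × 9.211 × 10⁻¹⁵) = 5.555 × 10⁻²¹ kg·m/s.
λ = h/p = 6.626 × 10⁻³⁴ / 5.555 × 10⁻²¹ = 1.19 × 10⁻¹³ m = 119 fm.

λ = 119 fm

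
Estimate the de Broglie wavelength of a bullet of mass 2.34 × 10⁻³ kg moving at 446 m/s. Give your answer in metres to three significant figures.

p = mv = 2.34 × 10⁻³ × 446 = 1.044 kg·m/s.
λ = h/p = 6.626 × 10⁻³⁴ / 1.044 = 6.35 × 10⁻³⁴ m.

λ = 6.35 × 10⁻³⁴ m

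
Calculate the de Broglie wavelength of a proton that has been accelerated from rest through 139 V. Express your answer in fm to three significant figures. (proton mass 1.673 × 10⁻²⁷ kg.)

λ = 2430 fm

KE = eV = 1.602 × 10⁻¹⁹ × 139.0 = 2.227 × 10⁻¹⁷ J.
p = √(2mKE) = √(2 × 1.673 × 10⁻²⁷ × 2.227 × 10⁻¹⁷) = 2.730 × 10⁻²² kg·m/s.
λ = h/p = 6.626 × 10⁻³⁴ / 2.730 × 10⁻²² = 2.43 × 10⁻¹² m = 2430 fm.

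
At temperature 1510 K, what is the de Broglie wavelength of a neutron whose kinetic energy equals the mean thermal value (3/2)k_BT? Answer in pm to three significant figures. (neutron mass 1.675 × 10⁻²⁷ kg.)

λ = 64.7 pm

KE = (3/2)k_BT = 1.5 × 1.381 × 10⁻²³ × 1510 = 3.128 × 10⁻²⁰ J.
p = √(2mKE) = √(2 × 1.675 × 10⁻²⁷ × 3.128 × 10⁻²⁰) = 1.024 × 10⁻²³ kg·m/s.
λ = h/p = 6.47 × 10⁻¹¹ m = 64.7 pm.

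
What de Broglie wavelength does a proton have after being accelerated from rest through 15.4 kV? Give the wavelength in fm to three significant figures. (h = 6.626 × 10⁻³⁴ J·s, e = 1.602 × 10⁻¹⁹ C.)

KE = eV = 1.602 × 10⁻¹⁹ × 1.540 × 10⁴ = 2.467 × 10⁻¹⁵ J.
p = √(2mKE) = √(2 × 1.673 × 10⁻²⁷ × 2.467 × 10⁻¹⁵) = 2.873 × 10⁻²¹ kg·m/s.
λ = h/p = 6.626 × 10⁻³⁴ / 2.873 × 10⁻²¹ = 2.31 × 10⁻¹³ m = 231 fm.

λ = 231 fm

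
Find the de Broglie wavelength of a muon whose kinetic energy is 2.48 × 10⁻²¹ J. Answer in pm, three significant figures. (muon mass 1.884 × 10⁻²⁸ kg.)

p = √(2mKE) = √(2 × 1.884 × 10⁻²⁸ × 2.480 × 10⁻²¹) = 9.667 × 10⁻²⁵ kg·m/s.
λ = h/p = 6.626 × 10⁻³⁴ / 9.667 × 10⁻²⁵ = 6.85 × 10⁻¹⁰ m = 685 pm.

λ = 685 pm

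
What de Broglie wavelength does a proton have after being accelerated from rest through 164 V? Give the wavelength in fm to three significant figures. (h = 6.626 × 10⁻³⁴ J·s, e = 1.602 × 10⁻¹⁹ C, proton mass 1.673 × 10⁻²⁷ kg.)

λ = 2230 fm

KE = eV = 1.602 × 10⁻¹⁹ × 164.0 = 2.627 × 10⁻¹⁷ J.
p = √(2mKE) = √(2 × 1.673 × 10⁻²⁷ × 2.627 × 10⁻¹⁷) = 2.965 × 10⁻²² kg·m/s.
λ = h/p = 6.626 × 10⁻³⁴ / 2.965 × 10⁻²² = 2.23 × 10⁻¹² m = 2230 fm.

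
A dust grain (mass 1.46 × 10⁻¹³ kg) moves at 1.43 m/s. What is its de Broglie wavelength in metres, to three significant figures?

λ = 3.17 × 10⁻²¹ m

p = mv = 1.46 × 10⁻¹³ × 1.43 = 2.088 × 10⁻¹³ kg·m/s.
λ = h/p = 6.626 × 10⁻³⁴ / 2.088 × 10⁻¹³ = 3.17 × 10⁻²¹ m.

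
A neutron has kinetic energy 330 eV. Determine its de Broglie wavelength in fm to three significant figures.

KE = 330 eV = 5.287 × 10⁻¹⁷ J.
p = √(2mKE) = √(2 × 1.675 × 10⁻²⁷ × 5.287 × 10⁻¹⁷) = 4.208 × 10⁻²² kg·m/s.
λ = h/p = 6.626 × 10⁻³⁴ / 4.208 × 10⁻²² = 1.57 × 10⁻¹² m = 1570 fm.

λ = 1570 fm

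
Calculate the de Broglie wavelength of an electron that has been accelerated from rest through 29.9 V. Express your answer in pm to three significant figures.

λ = 224 pm

KE = eV = 1.602 × 10⁻¹⁹ × 29.90 = 4.790 × 10⁻¹⁸ J.
p = √(2mKE) = √(2 × 9.109 × 10⁻³¹ × 4.790 × 10⁻¹⁸) = 2.954 × 10⁻²⁴ kg·m/s.
λ = h/p = 6.626 × 10⁻³⁴ / 2.954 × 10⁻²⁴ = 2.24 × 10⁻¹⁰ m = 224 pm.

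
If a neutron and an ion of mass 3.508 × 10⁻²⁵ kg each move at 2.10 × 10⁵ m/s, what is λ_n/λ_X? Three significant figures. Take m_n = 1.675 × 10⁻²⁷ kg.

At fixed v, p = mv so λ = h/(mv) ∝ 1/m.
λ_n/λ_X = m_X/m_n = 3.508 × 10⁻²⁵/1.675 × 10⁻²⁷ = 209.

λ_n/λ_X = 209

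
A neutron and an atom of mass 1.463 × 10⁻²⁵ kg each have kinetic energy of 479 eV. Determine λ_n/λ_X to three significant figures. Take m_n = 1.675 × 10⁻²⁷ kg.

At fixed KE, p = √(2mKE) so λ = h/p ∝ 1/√m.
λ_n/λ_X = √(m_X/m_n) = √(1.463 × 10⁻²⁵/1.675 × 10⁻²⁷) = √(87.34) = 9.35.

λ_n/λ_X = 9.35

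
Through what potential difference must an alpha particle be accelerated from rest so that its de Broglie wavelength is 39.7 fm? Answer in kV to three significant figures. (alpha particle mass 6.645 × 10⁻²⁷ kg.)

p = h/λ = 6.626 × 10⁻³⁴ / 3.970 × 10⁻¹⁴ = 1.669 × 10⁻²⁰ kg·m/s.
KE = p²/(2m) = 2.096 × 10⁻¹⁴ J.
V = KE/2e = 2.096 × 10⁻¹⁴ / (2 × 1.602 × 10⁻¹⁹) = 65.4 kV.

V = 65.4 kV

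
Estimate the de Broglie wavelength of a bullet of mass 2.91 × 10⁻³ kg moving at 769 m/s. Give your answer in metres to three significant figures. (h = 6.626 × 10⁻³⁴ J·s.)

p = mv = 2.91 × 10⁻³ × 769 = 2.238 kg·m/s.
λ = h/p = 6.626 × 10⁻³⁴ / 2.238 = 2.96 × 10⁻³⁴ m.

λ = 2.96 × 10⁻³⁴ m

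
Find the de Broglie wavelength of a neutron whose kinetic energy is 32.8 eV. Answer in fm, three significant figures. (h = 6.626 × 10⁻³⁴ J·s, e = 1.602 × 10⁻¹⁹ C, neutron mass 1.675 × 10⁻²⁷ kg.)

KE = 32.8 eV = 5.255 × 10⁻¹⁸ J.
p = √(2mKE) = √(2 × 1.675 × 10⁻²⁷ × 5.255 × 10⁻¹⁸) = 1.327 × 10⁻²² kg·m/s.
λ = h/p = 6.626 × 10⁻³⁴ / 1.327 × 10⁻²² = 4.99 × 10⁻¹² m = 4990 fm.

λ = 4990 fm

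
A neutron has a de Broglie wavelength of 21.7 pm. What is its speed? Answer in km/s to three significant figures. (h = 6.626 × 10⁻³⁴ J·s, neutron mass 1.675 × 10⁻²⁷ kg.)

p = h/λ = 6.626 × 10⁻³⁴ / 2.170 × 10⁻¹¹ = 3.053 × 10⁻²³ kg·m/s.
v = p/m = 3.053 × 10⁻²³ / 1.675 × 10⁻²⁷ = 1.82 × 10⁴ m/s = 18.2 km/s.

v = 18.2 km/s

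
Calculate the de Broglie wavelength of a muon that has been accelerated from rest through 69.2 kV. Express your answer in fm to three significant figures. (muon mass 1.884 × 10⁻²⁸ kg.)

KE = eV = 1.602 × 10⁻¹⁹ × 6.920 × 10⁴ = 1.109 × 10⁻¹⁴ J.
p = √(2mKE) = √(2 × 1.884 × 10⁻²⁸ × 1.109 × 10⁻¹⁴) = 2.044 × 10⁻²¹ kg·m/s.
λ = h/p = 6.626 × 10⁻³⁴ / 2.044 × 10⁻²¹ = 3.24 × 10⁻¹³ m = 324 fm.

λ = 324 fm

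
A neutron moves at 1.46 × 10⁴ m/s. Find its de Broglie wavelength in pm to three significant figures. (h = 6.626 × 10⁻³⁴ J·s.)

λ = 27.1 pm

p = mv = 1.675 × 10⁻²⁷ × 1.46 × 10⁴ = 2.446 × 10⁻²³ kg·m/s.
λ = h/p = 6.626 × 10⁻³⁴ / 2.446 × 10⁻²³ = 2.71 × 10⁻¹¹ m = 27.1 pm.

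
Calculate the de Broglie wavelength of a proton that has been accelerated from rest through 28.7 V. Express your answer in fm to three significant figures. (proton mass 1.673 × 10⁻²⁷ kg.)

λ = 5340 fm

KE = eV = 1.602 × 10⁻¹⁹ × 28.70 = 4.598 × 10⁻¹⁸ J.
p = √(2mKE) = √(2 × 1.673 × 10⁻²⁷ × 4.598 × 10⁻¹⁸) = 1.240 × 10⁻²² kg·m/s.
λ = h/p = 6.626 × 10⁻³⁴ / 1.240 × 10⁻²² = 5.34 × 10⁻¹² m = 5340 fm.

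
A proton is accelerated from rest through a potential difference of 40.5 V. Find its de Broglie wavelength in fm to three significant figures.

KE = eV = 1.602 × 10⁻¹⁹ × 40.50 = 6.488 × 10⁻¹⁸ J.
p = √(2mKE) = √(2 × 1.673 × 10⁻²⁷ × 6.488 × 10⁻¹⁸) = 1.473 × 10⁻²² kg·m/s.
λ = h/p = 6.626 × 10⁻³⁴ / 1.473 × 10⁻²² = 4.50 × 10⁻¹² m = 4500 fm.

λ = 4500 fm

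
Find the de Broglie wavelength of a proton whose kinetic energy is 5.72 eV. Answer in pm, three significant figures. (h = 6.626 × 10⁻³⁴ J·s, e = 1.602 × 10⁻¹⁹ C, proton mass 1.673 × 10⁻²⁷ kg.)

KE = 5.72 eV = 9.163 × 10⁻¹⁹ J.
p = √(2mKE) = √(2 × 1.673 × 10⁻²⁷ × 9.163 × 10⁻¹⁹) = 5.537 × 10⁻²³ kg·m/s.
λ = h/p = 6.626 × 10⁻³⁴ / 5.537 × 10⁻²³ = 1.20 × 10⁻¹¹ m = 12.0 pm.

λ = 12.0 pm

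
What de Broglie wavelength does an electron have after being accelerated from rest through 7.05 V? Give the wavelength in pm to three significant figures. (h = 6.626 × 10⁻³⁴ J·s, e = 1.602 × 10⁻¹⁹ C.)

KE = eV = 1.602 × 10⁻¹⁹ × 7.050 = 1.129 × 10⁻¹⁸ J.
p = √(2mKE) = √(2 × 9.109 × 10⁻³¹ × 1.129 × 10⁻¹⁸) = 1.434 × 10⁻²⁴ kg·m/s.
λ = h/p = 6.626 × 10⁻³⁴ / 1.434 × 10⁻²⁴ = 4.62 × 10⁻¹⁰ m = 462 pm.

λ = 462 pm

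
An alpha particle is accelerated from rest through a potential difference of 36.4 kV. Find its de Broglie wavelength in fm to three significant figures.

KE = 2eV = 2 × 1.602 × 10⁻¹⁹ × 3.640 × 10⁴ = 1.166 × 10⁻¹⁴ J.
p = √(2mKE) = √(2 × 6.645 × 10⁻²⁷ × 1.166 × 10⁻¹⁴) = 1.245 × 10⁻²⁰ kg·m/s.
λ = h/p = 6.626 × 10⁻³⁴ / 1.245 × 10⁻²⁰ = 5.32 × 10⁻¹⁴ m = 53.2 fm.

λ = 53.2 fm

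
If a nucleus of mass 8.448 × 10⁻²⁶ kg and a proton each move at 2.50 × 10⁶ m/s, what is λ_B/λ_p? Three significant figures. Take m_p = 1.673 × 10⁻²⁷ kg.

At fixed v, p = mv so λ = h/(mv) ∝ 1/m.
λ_B/λ_p = m_p/m_B = 1.673 × 10⁻²⁷/8.448 × 10⁻²⁶ = 0.0198.

λ_B/λ_p = 0.0198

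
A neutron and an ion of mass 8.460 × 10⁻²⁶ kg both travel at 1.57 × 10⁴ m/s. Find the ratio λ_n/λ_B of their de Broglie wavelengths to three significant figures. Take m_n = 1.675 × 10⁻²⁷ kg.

At fixed v, p = mv so λ = h/(mv) ∝ 1/m.
λ_n/λ_B = m_B/m_n = 8.460 × 10⁻²⁶/1.675 × 10⁻²⁷ = 50.5.

λ_n/λ_B = 50.5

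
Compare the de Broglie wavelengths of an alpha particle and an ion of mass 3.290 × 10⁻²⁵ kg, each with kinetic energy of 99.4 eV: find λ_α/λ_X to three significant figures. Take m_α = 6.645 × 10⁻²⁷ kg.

λ_α/λ_X = 7.04

At fixed KE, p = √(2mKE) so λ = h/p ∝ 1/√m.
λ_α/λ_X = √(m_X/m_α) = √(3.290 × 10⁻²⁵/6.645 × 10⁻²⁷) = √(49.51) = 7.04.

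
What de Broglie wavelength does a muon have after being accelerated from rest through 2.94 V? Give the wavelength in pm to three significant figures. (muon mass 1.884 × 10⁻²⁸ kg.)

KE = eV = 1.602 × 10⁻¹⁹ × 2.940 = 4.710 × 10⁻¹⁹ J.
p = √(2mKE) = √(2 × 1.884 × 10⁻²⁸ × 4.710 × 10⁻¹⁹) = 1.332 × 10⁻²³ kg·m/s.
λ = h/p = 6.626 × 10⁻³⁴ / 1.332 × 10⁻²³ = 4.97 × 10⁻¹¹ m = 49.7 pm.

λ = 49.7 pm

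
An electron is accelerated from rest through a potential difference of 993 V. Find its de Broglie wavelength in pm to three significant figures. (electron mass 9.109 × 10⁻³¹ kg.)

λ = 38.9 pm

KE = eV = 1.602 × 10⁻¹⁹ × 993.0 = 1.591 × 10⁻¹⁶ J.
p = √(2mKE) = √(2 × 9.109 × 10⁻³¹ × 1.591 × 10⁻¹⁶) = 1.702 × 10⁻²³ kg·m/s.
λ = h/p = 6.626 × 10⁻³⁴ / 1.702 × 10⁻²³ = 3.89 × 10⁻¹¹ m = 38.9 pm.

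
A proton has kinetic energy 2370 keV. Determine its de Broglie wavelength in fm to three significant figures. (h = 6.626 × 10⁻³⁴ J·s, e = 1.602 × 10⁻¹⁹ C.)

λ = 18.6 fm

KE = 2370 keV = 3.797 × 10⁻¹³ J.
p = √(2mKE) = √(2 × 1.673 × 10⁻²⁷ × 3.797 × 10⁻¹³) = 3.564 × 10⁻²⁰ kg·m/s.
λ = h/p = 6.626 × 10⁻³⁴ / 3.564 × 10⁻²⁰ = 1.86 × 10⁻¹⁴ m = 18.6 fm.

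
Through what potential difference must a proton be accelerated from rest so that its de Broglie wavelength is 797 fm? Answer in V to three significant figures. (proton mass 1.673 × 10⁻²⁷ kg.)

V = 1290 V

p = h/λ = 6.626 × 10⁻³⁴ / 7.970 × 10⁻¹³ = 8.314 × 10⁻²² kg·m/s.
KE = p²/(2m) = 2.066 × 10⁻¹⁶ J.
V = KE/e = 2.066 × 10⁻¹⁶ / (1.602 × 10⁻¹⁹) = 1290 V.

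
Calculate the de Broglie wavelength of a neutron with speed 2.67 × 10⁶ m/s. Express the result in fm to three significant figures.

λ = 148 fm

p = mv = 1.675 × 10⁻²⁷ × 2.67 × 10⁶ = 4.472 × 10⁻²¹ kg·m/s.
λ = h/p = 6.626 × 10⁻³⁴ / 4.472 × 10⁻²¹ = 1.48 × 10⁻¹³ m = 148 fm.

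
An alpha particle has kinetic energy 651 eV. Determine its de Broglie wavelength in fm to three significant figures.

KE = 651 eV = 1.043 × 10⁻¹⁶ J.
p = √(2mKE) = √(2 × 6.645 × 10⁻²⁷ × 1.043 × 10⁻¹⁶) = 1.177 × 10⁻²¹ kg·m/s.
λ = h/p = 6.626 × 10⁻³⁴ / 1.177 × 10⁻²¹ = 5.63 × 10⁻¹³ m = 563 fm.

λ = 563 fm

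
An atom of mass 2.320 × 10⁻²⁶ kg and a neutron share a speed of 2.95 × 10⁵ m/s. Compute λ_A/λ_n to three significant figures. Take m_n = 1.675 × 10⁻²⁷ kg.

At fixed v, p = mv so λ = h/(mv) ∝ 1/m.
λ_A/λ_n = m_n/m_A = 1.675 × 10⁻²⁷/2.320 × 10⁻²⁶ = 0.0722.

λ_A/λ_n = 0.0722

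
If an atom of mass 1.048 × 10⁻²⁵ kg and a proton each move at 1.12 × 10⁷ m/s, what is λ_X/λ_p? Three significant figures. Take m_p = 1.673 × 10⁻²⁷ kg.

λ_X/λ_p = 0.0160

At fixed v, p = mv so λ = h/(mv) ∝ 1/m.
λ_X/λ_p = m_p/m_X = 1.673 × 10⁻²⁷/1.048 × 10⁻²⁵ = 0.0160.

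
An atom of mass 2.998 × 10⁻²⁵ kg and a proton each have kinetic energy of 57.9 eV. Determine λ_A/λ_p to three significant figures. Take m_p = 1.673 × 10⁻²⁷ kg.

λ_A/λ_p = 0.0747

At fixed KE, p = √(2mKE) so λ = h/p ∝ 1/√m.
λ_A/λ_p = √(m_p/m_A) = √(1.673 × 10⁻²⁷/2.998 × 10⁻²⁵) = √(5.580 × 10⁻³) = 0.0747.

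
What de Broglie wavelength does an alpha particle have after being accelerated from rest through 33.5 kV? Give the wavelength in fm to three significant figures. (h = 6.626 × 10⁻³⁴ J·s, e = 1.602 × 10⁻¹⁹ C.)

KE = 2eV = 2 × 1.602 × 10⁻¹⁹ × 3.350 × 10⁴ = 1.073 × 10⁻¹⁴ J.
p = √(2mKE) = √(2 × 6.645 × 10⁻²⁷ × 1.073 × 10⁻¹⁴) = 1.194 × 10⁻²⁰ kg·m/s.
λ = h/p = 6.626 × 10⁻³⁴ / 1.194 × 10⁻²⁰ = 5.55 × 10⁻¹⁴ m = 55.5 fm.

λ = 55.5 fm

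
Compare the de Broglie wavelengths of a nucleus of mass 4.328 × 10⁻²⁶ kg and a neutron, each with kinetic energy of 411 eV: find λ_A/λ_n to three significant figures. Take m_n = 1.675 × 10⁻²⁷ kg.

λ_A/λ_n = 0.197

At fixed KE, p = √(2mKE) so λ = h/p ∝ 1/√m.
λ_A/λ_n = √(m_n/m_A) = √(1.675 × 10⁻²⁷/4.328 × 10⁻²⁶) = √(0.03870) = 0.197.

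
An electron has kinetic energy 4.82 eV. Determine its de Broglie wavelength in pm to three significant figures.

λ = 559 pm

KE = 4.82 eV = 7.722 × 10⁻¹⁹ J.
p = √(2mKE) = √(2 × 9.109 × 10⁻³¹ × 7.722 × 10⁻¹⁹) = 1.186 × 10⁻²⁴ kg·m/s.
λ = h/p = 6.626 × 10⁻³⁴ / 1.186 × 10⁻²⁴ = 5.59 × 10⁻¹⁰ m = 559 pm.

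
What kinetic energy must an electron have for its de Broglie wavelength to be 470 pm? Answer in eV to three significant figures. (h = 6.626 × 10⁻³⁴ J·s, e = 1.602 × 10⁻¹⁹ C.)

KE = 6.81 eV

p = h/λ = 6.626 × 10⁻³⁴ / 4.700 × 10⁻¹⁰ = 1.410 × 10⁻²⁴ kg·m/s.
KE = p²/(2m) = (1.410 × 10⁻²⁴)² / (2 × 9.109 × 10⁻³¹) = 1.091 × 10⁻¹⁸ J = 6.81 eV.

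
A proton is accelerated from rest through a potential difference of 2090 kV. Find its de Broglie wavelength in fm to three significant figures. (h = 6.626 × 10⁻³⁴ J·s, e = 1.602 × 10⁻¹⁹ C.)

λ = 19.8 fm

KE = eV = 1.602 × 10⁻¹⁹ × 2.090 × 10⁶ = 3.348 × 10⁻¹³ J.
p = √(2mKE) = √(2 × 1.673 × 10⁻²⁷ × 3.348 × 10⁻¹³) = 3.347 × 10⁻²⁰ kg·m/s.
λ = h/p = 6.626 × 10⁻³⁴ / 3.347 × 10⁻²⁰ = 1.98 × 10⁻¹⁴ m = 19.8 fm.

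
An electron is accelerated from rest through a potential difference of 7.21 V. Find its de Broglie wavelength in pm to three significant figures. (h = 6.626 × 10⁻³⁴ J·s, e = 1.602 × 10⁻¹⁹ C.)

KE = eV = 1.602 × 10⁻¹⁹ × 7.210 = 1.155 × 10⁻¹⁸ J.
p = √(2mKE) = √(2 × 9.109 × 10⁻³¹ × 1.155 × 10⁻¹⁸) = 1.451 × 10⁻²⁴ kg·m/s.
λ = h/p = 6.626 × 10⁻³⁴ / 1.451 × 10⁻²⁴ = 4.57 × 10⁻¹⁰ m = 457 pm.

λ = 457 pm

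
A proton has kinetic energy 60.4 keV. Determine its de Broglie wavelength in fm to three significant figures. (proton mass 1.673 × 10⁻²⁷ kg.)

λ = 116 fm

KE = 60.4 keV = 9.676 × 10⁻¹⁵ J.
p = √(2mKE) = √(2 × 1.673 × 10⁻²⁷ × 9.676 × 10⁻¹⁵) = 5.690 × 10⁻²¹ kg·m/s.
λ = h/p = 6.626 × 10⁻³⁴ / 5.690 × 10⁻²¹ = 1.16 × 10⁻¹³ m = 116 fm.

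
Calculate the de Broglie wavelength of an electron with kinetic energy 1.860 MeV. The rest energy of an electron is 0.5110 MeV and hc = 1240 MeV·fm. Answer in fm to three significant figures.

Total energy E = KE + m₀c² = 1.860 + 0.5110 = 2.3710 MeV.
(pc)² = E² − (m₀c²)² = (2.3710)² − (0.5110)² = 5.361 MeV², so pc = 2.315 MeV.
λ = hc/(pc) = 1240 MeV·fm / 2.315 MeV = 536 fm.

λ = 536 fm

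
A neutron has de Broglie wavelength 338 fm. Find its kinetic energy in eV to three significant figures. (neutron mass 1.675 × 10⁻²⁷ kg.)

KE = 7160 eV

p = h/λ = 6.626 × 10⁻³⁴ / 3.380 × 10⁻¹³ = 1.960 × 10⁻²¹ kg·m/s.
KE = p²/(2m) = (1.960 × 10⁻²¹)² / (2 × 1.675 × 10⁻²⁷) = 1.147 × 10⁻¹⁵ J = 7160 eV.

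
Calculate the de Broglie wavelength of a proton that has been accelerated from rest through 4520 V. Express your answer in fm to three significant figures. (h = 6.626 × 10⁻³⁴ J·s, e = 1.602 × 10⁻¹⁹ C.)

λ = 426 fm

KE = eV = 1.602 × 10⁻¹⁹ × 4520 = 7.241 × 10⁻¹⁶ J.
p = √(2mKE) = √(2 × 1.673 × 10⁻²⁷ × 7.241 × 10⁻¹⁶) = 1.557 × 10⁻²¹ kg·m/s.
λ = h/p = 6.626 × 10⁻³⁴ / 1.557 × 10⁻²¹ = 4.26 × 10⁻¹³ m = 426 fm.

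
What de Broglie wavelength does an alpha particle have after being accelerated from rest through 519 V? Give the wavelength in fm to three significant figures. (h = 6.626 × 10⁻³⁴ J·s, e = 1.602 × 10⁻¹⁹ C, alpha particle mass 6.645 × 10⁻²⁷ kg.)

KE = 2eV = 2 × 1.602 × 10⁻¹⁹ × 519.0 = 1.663 × 10⁻¹⁶ J.
p = √(2mKE) = √(2 × 6.645 × 10⁻²⁷ × 1.663 × 10⁻¹⁶) = 1.487 × 10⁻²¹ kg·m/s.
λ = h/p = 6.626 × 10⁻³⁴ / 1.487 × 10⁻²¹ = 4.46 × 10⁻¹³ m = 446 fm.

λ = 446 fm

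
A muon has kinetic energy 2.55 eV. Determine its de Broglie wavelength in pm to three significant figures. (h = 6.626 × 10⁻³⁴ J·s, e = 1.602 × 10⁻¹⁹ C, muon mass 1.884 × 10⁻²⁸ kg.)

KE = 2.55 eV = 4.085 × 10⁻¹⁹ J.
p = √(2mKE) = √(2 × 1.884 × 10⁻²⁸ × 4.085 × 10⁻¹⁹) = 1.241 × 10⁻²³ kg·m/s.
λ = h/p = 6.626 × 10⁻³⁴ / 1.241 × 10⁻²³ = 5.34 × 10⁻¹¹ m = 53.4 pm.

λ = 53.4 pm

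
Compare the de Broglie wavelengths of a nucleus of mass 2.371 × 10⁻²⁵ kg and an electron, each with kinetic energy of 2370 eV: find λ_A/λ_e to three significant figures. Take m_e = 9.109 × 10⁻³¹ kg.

λ_A/λ_e = 1.96 × 10⁻³

At fixed KE, p = √(2mKE) so λ = h/p ∝ 1/√m.
λ_A/λ_e = √(m_e/m_A) = √(9.109 × 10⁻³¹/2.371 × 10⁻²⁵) = √(3.842 × 10⁻⁶) = 1.96 × 10⁻³.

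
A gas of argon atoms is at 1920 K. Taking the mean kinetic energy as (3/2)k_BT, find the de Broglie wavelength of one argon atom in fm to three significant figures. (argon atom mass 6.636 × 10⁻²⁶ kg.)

KE = (3/2)k_BT = 1.5 × 1.381 × 10⁻²³ × 1920 = 3.977 × 10⁻²⁰ J.
p = √(2mKE) = √(2 × 6.636 × 10⁻²⁶ × 3.977 × 10⁻²⁰) = 7.265 × 10⁻²³ kg·m/s.
λ = h/p = 9.12 × 10⁻¹² m = 9120 fm.

λ = 9120 fm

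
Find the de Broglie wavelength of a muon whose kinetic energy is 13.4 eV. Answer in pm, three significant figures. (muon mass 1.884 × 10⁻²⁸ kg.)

λ = 23.3 pm

KE = 13.4 eV = 2.147 × 10⁻¹⁸ J.
p = √(2mKE) = √(2 × 1.884 × 10⁻²⁸ × 2.147 × 10⁻¹⁸) = 2.844 × 10⁻²³ kg·m/s.
λ = h/p = 6.626 × 10⁻³⁴ / 2.844 × 10⁻²³ = 2.33 × 10⁻¹¹ m = 23.3 pm.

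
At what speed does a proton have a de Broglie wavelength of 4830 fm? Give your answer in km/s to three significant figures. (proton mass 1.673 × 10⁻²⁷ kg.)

p = h/λ = 6.626 × 10⁻³⁴ / 4.830 × 10⁻¹² = 1.372 × 10⁻²² kg·m/s.
v = p/m = 1.372 × 10⁻²² / 1.673 × 10⁻²⁷ = 8.20 × 10⁴ m/s = 82.0 km/s.

v = 82.0 km/s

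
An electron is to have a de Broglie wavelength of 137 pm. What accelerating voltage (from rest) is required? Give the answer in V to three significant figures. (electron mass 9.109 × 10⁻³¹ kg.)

p = h/λ = 6.626 × 10⁻³⁴ / 1.370 × 10⁻¹⁰ = 4.836 × 10⁻²⁴ kg·m/s.
KE = p²/(2m) = 1.284 × 10⁻¹⁷ J.
V = KE/e = 1.284 × 10⁻¹⁷ / (1.602 × 10⁻¹⁹) = 80.1 V.

V = 80.1 V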